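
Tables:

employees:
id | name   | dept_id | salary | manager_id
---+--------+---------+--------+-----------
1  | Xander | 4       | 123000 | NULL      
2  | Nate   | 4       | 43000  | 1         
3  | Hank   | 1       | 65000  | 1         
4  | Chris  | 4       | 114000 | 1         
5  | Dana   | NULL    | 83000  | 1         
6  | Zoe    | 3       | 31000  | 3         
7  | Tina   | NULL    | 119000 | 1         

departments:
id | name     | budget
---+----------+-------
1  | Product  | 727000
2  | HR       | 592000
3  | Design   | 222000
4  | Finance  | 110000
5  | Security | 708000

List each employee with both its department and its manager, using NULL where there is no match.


Two LEFT JOINs from the same base table employees: one to departments via dept_id, one to employees itself via manager_id. Both are LEFT so every employee is preserved.
Match against departments:
  - employee 1 (Xander): dept_id=4 -> matches Finance
  - employee 2 (Nate): dept_id=4 -> matches Finance
  - employee 3 (Hank): dept_id=1 -> matches Product
  - employee 4 (Chris): dept_id=4 -> matches Finance
  - employee 5 (Dana): dept_id=NULL, no match -> kept with NULL
  - employee 6 (Zoe): dept_id=3 -> matches Design
  - employee 7 (Tina): dept_id=NULL, no match -> kept with NULL
Match against employees (self):
  - employee 1 (Xander): manager_id=NULL -> NULL
  - employee 2 (Nate): manager_id=1 -> Xander
  - employee 3 (Hank): manager_id=1 -> Xander
  - employee 4 (Chris): manager_id=1 -> Xander
  - employee 5 (Dana): manager_id=1 -> Xander
  - employee 6 (Zoe): manager_id=3 -> Hank
  - employee 7 (Tina): manager_id=1 -> Xander

SQL:
SELECT a.name, b.name AS department, c.name AS manager
FROM employees a
LEFT JOIN departments b ON a.dept_id = b.id
LEFT JOIN employees c ON a.manager_id = c.id

Result:
name   | department | manager
-------+------------+--------
Xander | Finance    | NULL   
Nate   | Finance    | Xander 
Hank   | Product    | Xander 
Chris  | Finance    | Xander 
Dana   | NULL       | Xander 
Zoe    | Design     | Hank   
Tina   | NULL       | Xander 


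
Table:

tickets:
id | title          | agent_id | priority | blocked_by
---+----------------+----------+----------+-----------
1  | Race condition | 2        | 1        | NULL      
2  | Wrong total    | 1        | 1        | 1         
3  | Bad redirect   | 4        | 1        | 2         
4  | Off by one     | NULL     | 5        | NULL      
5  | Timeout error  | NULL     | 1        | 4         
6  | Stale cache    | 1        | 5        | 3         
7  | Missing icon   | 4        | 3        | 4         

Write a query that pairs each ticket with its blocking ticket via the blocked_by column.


This is a self-join: tickets is joined to a second copy of itself, matching each row's blocked_by to another row's id. Use LEFT JOIN so rows with blocked_by=NULL are kept.
  - ticket 1 (Race condition): blocked_by=NULL -> NULL
  - ticket 2 (Wrong total): blocked_by=1 -> Race condition
  - ticket 3 (Bad redirect): blocked_by=2 -> Wrong total
  - ticket 4 (Off by one): blocked_by=NULL -> NULL
  - ticket 5 (Timeout error): blocked_by=4 -> Off by one
  - ticket 6 (Stale cache): blocked_by=3 -> Bad redirect
  - ticket 7 (Missing icon): blocked_by=4 -> Off by one

SQL:
SELECT a.title AS item, b.title AS blocked_by
FROM tickets a
LEFT JOIN tickets b ON a.blocked_by = b.id

Result:
item           | blocked_by    
---------------+---------------
Race condition | NULL          
Wrong total    | Race condition
Bad redirect   | Wrong total   
Off by one     | NULL          
Timeout error  | Off by one    
Stale cache    | Bad redirect  
Missing icon   | Off by one    


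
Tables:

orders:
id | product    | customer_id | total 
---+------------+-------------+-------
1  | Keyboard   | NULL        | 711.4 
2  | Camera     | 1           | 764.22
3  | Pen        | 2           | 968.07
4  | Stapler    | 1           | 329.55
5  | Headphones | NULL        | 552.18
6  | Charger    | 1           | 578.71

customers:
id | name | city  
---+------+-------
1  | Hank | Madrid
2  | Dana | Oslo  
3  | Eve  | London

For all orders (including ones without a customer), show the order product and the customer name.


LEFT JOIN keeps every row from orders (the left table); where customer_id has no match in customers, the customer columns become NULL. Walk through each order:
  - order 1 (Keyboard): customer_id=NULL, no match -> kept with NULL
  - order 2 (Camera): customer_id=1 -> matches Hank
  - order 3 (Pen): customer_id=2 -> matches Dana
  - order 4 (Stapler): customer_id=1 -> matches Hank
  - order 5 (Headphones): customer_id=NULL, no match -> kept with NULL
  - order 6 (Charger): customer_id=1 -> matches Hank
All 6 rows appear; 2 have NULL customer.

SQL:
SELECT a.product, b.name AS customer
FROM orders a
LEFT JOIN customers b ON a.customer_id = b.id

Result:
product    | customer
-----------+---------
Keyboard   | NULL    
Camera     | Hank    
Pen        | Dana    
Stapler    | Hank    
Headphones | NULL    
Charger    | Hank    


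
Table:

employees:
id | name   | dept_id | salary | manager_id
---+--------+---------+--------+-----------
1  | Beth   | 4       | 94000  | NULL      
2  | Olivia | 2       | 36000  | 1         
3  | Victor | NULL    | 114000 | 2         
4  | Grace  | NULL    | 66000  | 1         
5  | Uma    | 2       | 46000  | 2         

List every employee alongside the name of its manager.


This is a self-join: employees is joined to a second copy of itself, matching each row's manager_id to another row's id. Use LEFT JOIN so rows with manager_id=NULL are kept.
  - employee 1 (Beth): manager_id=NULL -> NULL
  - employee 2 (Olivia): manager_id=1 -> Beth
  - employee 3 (Victor): manager_id=2 -> Olivia
  - employee 4 (Grace): manager_id=1 -> Beth
  - employee 5 (Uma): manager_id=2 -> Olivia

SQL:
SELECT a.name AS item, b.name AS manager
FROM employees a
LEFT JOIN employees b ON a.manager_id = b.id

Result:
item   | manager
-------+--------
Beth   | NULL   
Olivia | Beth   
Victor | Olivia 
Grace  | Beth   
Uma    | Olivia 


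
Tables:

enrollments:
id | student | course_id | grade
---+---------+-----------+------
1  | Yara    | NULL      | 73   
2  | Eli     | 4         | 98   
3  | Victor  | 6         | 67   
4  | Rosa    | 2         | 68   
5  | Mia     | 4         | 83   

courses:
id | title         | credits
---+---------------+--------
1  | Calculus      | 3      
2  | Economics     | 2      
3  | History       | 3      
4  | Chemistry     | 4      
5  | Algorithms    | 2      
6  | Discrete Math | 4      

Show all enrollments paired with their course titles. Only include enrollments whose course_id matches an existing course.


INNER JOIN keeps only enrollments rows whose course_id matches an id in courses. Walk through each enrollment:
  - enrollment 1 (Yara): course_id=NULL, no match -> dropped
  - enrollment 2 (Eli): course_id=4 -> matches Chemistry
  - enrollment 3 (Victor): course_id=6 -> matches Discrete Math
  - enrollment 4 (Rosa): course_id=2 -> matches Economics
  - enrollment 5 (Mia): course_id=4 -> matches Chemistry
So 1 of 5 rows is dropped.

SQL:
SELECT a.student, b.title AS course
FROM enrollments a
INNER JOIN courses b ON a.course_id = b.id

Result:
student | course       
--------+--------------
Eli     | Chemistry    
Victor  | Discrete Math
Rosa    | Economics    
Mia     | Chemistry    


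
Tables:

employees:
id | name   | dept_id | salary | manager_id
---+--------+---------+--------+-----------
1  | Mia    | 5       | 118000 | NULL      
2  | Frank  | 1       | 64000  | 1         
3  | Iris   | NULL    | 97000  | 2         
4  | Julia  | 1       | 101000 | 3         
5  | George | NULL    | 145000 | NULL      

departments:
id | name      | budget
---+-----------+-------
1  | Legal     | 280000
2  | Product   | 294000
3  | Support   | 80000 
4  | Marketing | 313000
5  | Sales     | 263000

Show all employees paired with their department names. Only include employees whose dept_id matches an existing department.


INNER JOIN keeps only employees rows whose dept_id matches an id in departments. Walk through each employee:
  - employee 1 (Mia): dept_id=5 -> matches Sales
  - employee 2 (Frank): dept_id=1 -> matches Legal
  - employee 3 (Iris): dept_id=NULL, no match -> dropped
  - employee 4 (Julia): dept_id=1 -> matches Legal
  - employee 5 (George): dept_id=NULL, no match -> dropped
So 2 of 5 rows are dropped.

SQL:
SELECT a.name, b.name AS department
FROM employees a
INNER JOIN departments b ON a.dept_id = b.id

Result:
name  | department
------+-----------
Mia   | Sales     
Frank | Legal     
Julia | Legal     


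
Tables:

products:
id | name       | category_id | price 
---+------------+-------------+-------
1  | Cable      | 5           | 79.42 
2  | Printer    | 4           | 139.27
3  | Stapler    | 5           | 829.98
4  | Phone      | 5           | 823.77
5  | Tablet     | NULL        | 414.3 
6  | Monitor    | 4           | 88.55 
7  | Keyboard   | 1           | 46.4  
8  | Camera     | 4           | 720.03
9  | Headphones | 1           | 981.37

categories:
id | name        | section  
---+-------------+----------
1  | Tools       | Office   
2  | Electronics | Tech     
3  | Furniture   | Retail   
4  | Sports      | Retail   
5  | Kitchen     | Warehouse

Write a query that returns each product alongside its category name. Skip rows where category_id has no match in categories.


INNER JOIN keeps only products rows whose category_id matches an id in categories. Walk through each product:
  - product 1 (Cable): category_id=5 -> matches Kitchen
  - product 2 (Printer): category_id=4 -> matches Sports
  - product 3 (Stapler): category_id=5 -> matches Kitchen
  - product 4 (Phone): category_id=5 -> matches Kitchen
  - product 5 (Tablet): category_id=NULL, no match -> dropped
  - product 6 (Monitor): category_id=4 -> matches Sports
  - product 7 (Keyboard): category_id=1 -> matches Tools
  - product 8 (Camera): category_id=4 -> matches Sports
  - product 9 (Headphones): category_id=1 -> matches Tools
So 1 of 9 rows is dropped.

SQL:
SELECT a.name, b.name AS category
FROM products a
INNER JOIN categories b ON a.category_id = b.id

Result:
name       | category
-----------+---------
Cable      | Kitchen 
Printer    | Sports  
Stapler    | Kitchen 
Phone      | Kitchen 
Monitor    | Sports  
Keyboard   | Tools   
Camera     | Sports  
Headphones | Tools   


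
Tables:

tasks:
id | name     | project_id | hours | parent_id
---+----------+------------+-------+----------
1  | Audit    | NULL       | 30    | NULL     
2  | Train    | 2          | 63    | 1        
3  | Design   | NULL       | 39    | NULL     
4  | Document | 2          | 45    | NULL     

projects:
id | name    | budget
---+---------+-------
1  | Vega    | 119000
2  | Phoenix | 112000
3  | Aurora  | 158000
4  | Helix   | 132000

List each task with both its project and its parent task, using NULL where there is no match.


Two LEFT JOINs from the same base table tasks: one to projects via project_id, one to tasks itself via parent_id. Both are LEFT so every task is preserved.
Match against projects:
  - task 1 (Audit): project_id=NULL, no match -> kept with NULL
  - task 2 (Train): project_id=2 -> matches Phoenix
  - task 3 (Design): project_id=NULL, no match -> kept with NULL
  - task 4 (Document): project_id=2 -> matches Phoenix
Match against tasks (self):
  - task 1 (Audit): parent_id=NULL -> NULL
  - task 2 (Train): parent_id=1 -> Audit
  - task 3 (Design): parent_id=NULL -> NULL
  - task 4 (Document): parent_id=NULL -> NULL

SQL:
SELECT a.name, b.name AS project, c.name AS parent
FROM tasks a
LEFT JOIN projects b ON a.project_id = b.id
LEFT JOIN tasks c ON a.parent_id = c.id

Result:
name     | project | parent
---------+---------+-------
Audit    | NULL    | NULL  
Train    | Phoenix | Audit 
Design   | NULL    | NULL  
Document | Phoenix | NULL  


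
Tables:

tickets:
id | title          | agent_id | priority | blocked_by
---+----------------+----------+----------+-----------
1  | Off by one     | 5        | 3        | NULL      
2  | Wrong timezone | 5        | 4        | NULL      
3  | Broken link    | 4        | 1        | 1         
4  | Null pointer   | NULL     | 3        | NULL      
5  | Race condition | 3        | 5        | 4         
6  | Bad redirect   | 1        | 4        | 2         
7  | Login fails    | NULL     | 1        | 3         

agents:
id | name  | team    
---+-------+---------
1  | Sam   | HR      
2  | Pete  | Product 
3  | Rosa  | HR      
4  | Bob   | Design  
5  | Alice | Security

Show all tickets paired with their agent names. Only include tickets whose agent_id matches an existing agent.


INNER JOIN keeps only tickets rows whose agent_id matches an id in agents. Walk through each ticket:
  - ticket 1 (Off by one): agent_id=5 -> matches Alice
  - ticket 2 (Wrong timezone): agent_id=5 -> matches Alice
  - ticket 3 (Broken link): agent_id=4 -> matches Bob
  - ticket 4 (Null pointer): agent_id=NULL, no match -> dropped
  - ticket 5 (Race condition): agent_id=3 -> matches Rosa
  - ticket 6 (Bad redirect): agent_id=1 -> matches Sam
  - ticket 7 (Login fails): agent_id=NULL, no match -> dropped
So 2 of 7 rows are dropped.

SQL:
SELECT a.title, b.name AS agent
FROM tickets a
INNER JOIN agents b ON a.agent_id = b.id

Result:
title          | agent
---------------+------
Off by one     | Alice
Wrong timezone | Alice
Broken link    | Bob  
Race condition | Rosa 
Bad redirect   | Sam  


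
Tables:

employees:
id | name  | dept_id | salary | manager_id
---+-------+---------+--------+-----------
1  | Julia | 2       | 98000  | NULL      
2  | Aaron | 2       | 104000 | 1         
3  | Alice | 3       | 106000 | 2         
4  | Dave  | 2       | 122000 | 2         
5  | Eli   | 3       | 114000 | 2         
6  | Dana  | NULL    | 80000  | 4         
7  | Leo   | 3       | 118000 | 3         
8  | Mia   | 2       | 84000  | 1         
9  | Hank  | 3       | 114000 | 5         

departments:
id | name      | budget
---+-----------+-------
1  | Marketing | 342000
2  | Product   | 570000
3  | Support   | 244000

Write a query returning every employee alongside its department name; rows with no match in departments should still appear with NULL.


LEFT JOIN keeps every row from employees (the left table); where dept_id has no match in departments, the department columns become NULL. Walk through each employee:
  - employee 1 (Julia): dept_id=2 -> matches Product
  - employee 2 (Aaron): dept_id=2 -> matches Product
  - employee 3 (Alice): dept_id=3 -> matches Support
  - employee 4 (Dave): dept_id=2 -> matches Product
  - employee 5 (Eli): dept_id=3 -> matches Support
  - employee 6 (Dana): dept_id=NULL, no match -> kept with NULL
  - employee 7 (Leo): dept_id=3 -> matches Support
  - employee 8 (Mia): dept_id=2 -> matches Product
  - employee 9 (Hank): dept_id=3 -> matches Support
All 9 rows appear; 1 has NULL department.

SQL:
SELECT a.name, b.name AS department
FROM employees a
LEFT JOIN departments b ON a.dept_id = b.id

Result:
name  | department
------+-----------
Julia | Product   
Aaron | Product   
Alice | Support   
Dave  | Product   
Eli   | Support   
Dana  | NULL      
Leo   | Support   
Mia   | Product   
Hank  | Support   


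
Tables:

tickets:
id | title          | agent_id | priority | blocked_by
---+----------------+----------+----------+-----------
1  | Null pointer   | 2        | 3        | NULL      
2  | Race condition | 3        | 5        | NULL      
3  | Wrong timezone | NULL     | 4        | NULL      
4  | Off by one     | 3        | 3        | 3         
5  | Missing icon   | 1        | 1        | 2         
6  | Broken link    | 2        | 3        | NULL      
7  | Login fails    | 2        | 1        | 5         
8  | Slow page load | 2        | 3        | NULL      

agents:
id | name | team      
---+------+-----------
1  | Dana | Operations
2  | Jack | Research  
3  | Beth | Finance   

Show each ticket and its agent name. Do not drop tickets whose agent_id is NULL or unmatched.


LEFT JOIN keeps every row from tickets (the left table); where agent_id has no match in agents, the agent columns become NULL. Walk through each ticket:
  - ticket 1 (Null pointer): agent_id=2 -> matches Jack
  - ticket 2 (Race condition): agent_id=3 -> matches Beth
  - ticket 3 (Wrong timezone): agent_id=NULL, no match -> kept with NULL
  - ticket 4 (Off by one): agent_id=3 -> matches Beth
  - ticket 5 (Missing icon): agent_id=1 -> matches Dana
  - ticket 6 (Broken link): agent_id=2 -> matches Jack
  - ticket 7 (Login fails): agent_id=2 -> matches Jack
  - ticket 8 (Slow page load): agent_id=2 -> matches Jack
All 8 rows appear; 1 has NULL agent.

SQL:
SELECT a.title, b.name AS agent
FROM tickets a
LEFT JOIN agents b ON a.agent_id = b.id

Result:
title          | agent
---------------+------
Null pointer   | Jack 
Race condition | Beth 
Wrong timezone | NULL 
Off by one     | Beth 
Missing icon   | Dana 
Broken link    | Jack 
Login fails    | Jack 
Slow page load | Jack 


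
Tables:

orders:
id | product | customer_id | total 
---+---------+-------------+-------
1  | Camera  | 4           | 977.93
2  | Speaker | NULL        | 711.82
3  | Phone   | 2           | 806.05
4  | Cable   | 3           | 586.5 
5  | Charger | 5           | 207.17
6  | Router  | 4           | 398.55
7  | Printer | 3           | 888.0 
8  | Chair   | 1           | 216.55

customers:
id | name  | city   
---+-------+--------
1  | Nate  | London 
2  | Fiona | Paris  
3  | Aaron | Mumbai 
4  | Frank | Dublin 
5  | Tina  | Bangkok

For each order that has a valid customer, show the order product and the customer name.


INNER JOIN keeps only orders rows whose customer_id matches an id in customers. Walk through each order:
  - order 1 (Camera): customer_id=4 -> matches Frank
  - order 2 (Speaker): customer_id=NULL, no match -> dropped
  - order 3 (Phone): customer_id=2 -> matches Fiona
  - order 4 (Cable): customer_id=3 -> matches Aaron
  - order 5 (Charger): customer_id=5 -> matches Tina
  - order 6 (Router): customer_id=4 -> matches Frank
  - order 7 (Printer): customer_id=3 -> matches Aaron
  - order 8 (Chair): customer_id=1 -> matches Nate
So 1 of 8 rows is dropped.

SQL:
SELECT a.product, b.name AS customer
FROM orders a
INNER JOIN customers b ON a.customer_id = b.id

Result:
product | customer
--------+---------
Camera  | Frank   
Phone   | Fiona   
Cable   | Aaron   
Charger | Tina    
Router  | Frank   
Printer | Aaron   
Chair   | Nate    


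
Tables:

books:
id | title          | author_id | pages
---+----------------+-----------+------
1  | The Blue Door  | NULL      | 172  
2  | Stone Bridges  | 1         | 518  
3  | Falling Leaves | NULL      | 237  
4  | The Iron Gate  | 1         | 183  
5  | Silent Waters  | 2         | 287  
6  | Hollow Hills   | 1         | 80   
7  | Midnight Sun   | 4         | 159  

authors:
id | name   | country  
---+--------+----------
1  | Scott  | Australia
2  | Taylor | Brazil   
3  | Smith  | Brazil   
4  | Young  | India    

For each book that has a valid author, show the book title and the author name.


INNER JOIN keeps only books rows whose author_id matches an id in authors. Walk through each book:
  - book 1 (The Blue Door): author_id=NULL, no match -> dropped
  - book 2 (Stone Bridges): author_id=1 -> matches Scott
  - book 3 (Falling Leaves): author_id=NULL, no match -> dropped
  - book 4 (The Iron Gate): author_id=1 -> matches Scott
  - book 5 (Silent Waters): author_id=2 -> matches Taylor
  - book 6 (Hollow Hills): author_id=1 -> matches Scott
  - book 7 (Midnight Sun): author_id=4 -> matches Young
So 2 of 7 rows are dropped.

SQL:
SELECT a.title, b.name AS author
FROM books a
INNER JOIN authors b ON a.author_id = b.id

Result:
title         | author
--------------+-------
Stone Bridges | Scott 
The Iron Gate | Scott 
Silent Waters | Taylor
Hollow Hills  | Scott 
Midnight Sun  | Young 


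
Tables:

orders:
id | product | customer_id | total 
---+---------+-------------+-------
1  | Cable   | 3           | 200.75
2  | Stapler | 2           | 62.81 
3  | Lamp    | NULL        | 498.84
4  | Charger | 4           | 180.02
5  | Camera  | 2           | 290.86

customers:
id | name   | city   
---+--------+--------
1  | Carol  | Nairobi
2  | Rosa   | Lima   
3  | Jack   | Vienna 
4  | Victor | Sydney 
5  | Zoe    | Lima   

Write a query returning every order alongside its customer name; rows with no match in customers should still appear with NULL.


LEFT JOIN keeps every row from orders (the left table); where customer_id has no match in customers, the customer columns become NULL. Walk through each order:
  - order 1 (Cable): customer_id=3 -> matches Jack
  - order 2 (Stapler): customer_id=2 -> matches Rosa
  - order 3 (Lamp): customer_id=NULL, no match -> kept with NULL
  - order 4 (Charger): customer_id=4 -> matches Victor
  - order 5 (Camera): customer_id=2 -> matches Rosa
All 5 rows appear; 1 has NULL customer.

SQL:
SELECT a.product, b.name AS customer
FROM orders a
LEFT JOIN customers b ON a.customer_id = b.id

Result:
product | customer
--------+---------
Cable   | Jack    
Stapler | Rosa    
Lamp    | NULL    
Charger | Victor  
Camera  | Rosa    


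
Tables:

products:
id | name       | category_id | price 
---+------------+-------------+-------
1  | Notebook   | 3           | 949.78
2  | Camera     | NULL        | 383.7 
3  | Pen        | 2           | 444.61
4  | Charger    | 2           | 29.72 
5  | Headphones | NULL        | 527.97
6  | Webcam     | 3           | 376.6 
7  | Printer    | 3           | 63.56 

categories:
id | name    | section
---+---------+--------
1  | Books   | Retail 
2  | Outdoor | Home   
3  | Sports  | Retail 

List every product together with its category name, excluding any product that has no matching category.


INNER JOIN keeps only products rows whose category_id matches an id in categories. Walk through each product:
  - product 1 (Notebook): category_id=3 -> matches Sports
  - product 2 (Camera): category_id=NULL, no match -> dropped
  - product 3 (Pen): category_id=2 -> matches Outdoor
  - product 4 (Charger): category_id=2 -> matches Outdoor
  - product 5 (Headphones): category_id=NULL, no match -> dropped
  - product 6 (Webcam): category_id=3 -> matches Sports
  - product 7 (Printer): category_id=3 -> matches Sports
So 2 of 7 rows are dropped.

SQL:
SELECT a.name, b.name AS category
FROM products a
INNER JOIN categories b ON a.category_id = b.id

Result:
name     | category
---------+---------
Notebook | Sports  
Pen      | Outdoor 
Charger  | Outdoor 
Webcam   | Sports  
Printer  | Sports  


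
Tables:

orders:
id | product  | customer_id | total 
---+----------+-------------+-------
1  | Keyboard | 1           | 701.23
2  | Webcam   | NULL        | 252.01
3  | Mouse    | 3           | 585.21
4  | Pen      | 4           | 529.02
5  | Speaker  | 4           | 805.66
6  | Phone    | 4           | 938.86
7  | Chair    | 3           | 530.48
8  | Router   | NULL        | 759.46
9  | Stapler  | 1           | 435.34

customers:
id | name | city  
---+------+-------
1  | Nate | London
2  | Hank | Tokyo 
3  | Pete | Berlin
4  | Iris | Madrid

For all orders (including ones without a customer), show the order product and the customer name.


LEFT JOIN keeps every row from orders (the left table); where customer_id has no match in customers, the customer columns become NULL. Walk through each order:
  - order 1 (Keyboard): customer_id=1 -> matches Nate
  - order 2 (Webcam): customer_id=NULL, no match -> kept with NULL
  - order 3 (Mouse): customer_id=3 -> matches Pete
  - order 4 (Pen): customer_id=4 -> matches Iris
  - order 5 (Speaker): customer_id=4 -> matches Iris
  - order 6 (Phone): customer_id=4 -> matches Iris
  - order 7 (Chair): customer_id=3 -> matches Pete
  - order 8 (Router): customer_id=NULL, no match -> kept with NULL
  - order 9 (Stapler): customer_id=1 -> matches Nate
All 9 rows appear; 2 have NULL customer.

SQL:
SELECT a.product, b.name AS customer
FROM orders a
LEFT JOIN customers b ON a.customer_id = b.id

Result:
product  | customer
---------+---------
Keyboard | Nate    
Webcam   | NULL    
Mouse    | Pete    
Pen      | Iris    
Speaker  | Iris    
Phone    | Iris    
Chair    | Pete    
Router   | NULL    
Stapler  | Nate    


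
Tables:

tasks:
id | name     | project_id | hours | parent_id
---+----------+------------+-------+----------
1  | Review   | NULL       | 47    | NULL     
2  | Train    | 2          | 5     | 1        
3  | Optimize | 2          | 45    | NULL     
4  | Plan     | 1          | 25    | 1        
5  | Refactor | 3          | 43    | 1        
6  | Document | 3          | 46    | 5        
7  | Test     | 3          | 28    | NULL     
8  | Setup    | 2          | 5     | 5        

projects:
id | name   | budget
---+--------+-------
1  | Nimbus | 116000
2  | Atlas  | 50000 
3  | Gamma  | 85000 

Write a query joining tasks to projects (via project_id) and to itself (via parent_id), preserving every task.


Two LEFT JOINs from the same base table tasks: one to projects via project_id, one to tasks itself via parent_id. Both are LEFT so every task is preserved.
Match against projects:
  - task 1 (Review): project_id=NULL, no match -> kept with NULL
  - task 2 (Train): project_id=2 -> matches Atlas
  - task 3 (Optimize): project_id=2 -> matches Atlas
  - task 4 (Plan): project_id=1 -> matches Nimbus
  - task 5 (Refactor): project_id=3 -> matches Gamma
  - task 6 (Document): project_id=3 -> matches Gamma
  - task 7 (Test): project_id=3 -> matches Gamma
  - task 8 (Setup): project_id=2 -> matches Atlas
Match against tasks (self):
  - task 1 (Review): parent_id=NULL -> NULL
  - task 2 (Train): parent_id=1 -> Review
  - task 3 (Optimize): parent_id=NULL -> NULL
  - task 4 (Plan): parent_id=1 -> Review
  - task 5 (Refactor): parent_id=1 -> Review
  - task 6 (Document): parent_id=5 -> Refactor
  - task 7 (Test): parent_id=NULL -> NULL
  - task 8 (Setup): parent_id=5 -> Refactor

SQL:
SELECT a.name, b.name AS project, c.name AS parent
FROM tasks a
LEFT JOIN projects b ON a.project_id = b.id
LEFT JOIN tasks c ON a.parent_id = c.id

Result:
name     | project | parent  
---------+---------+---------
Review   | NULL    | NULL    
Train    | Atlas   | Review  
Optimize | Atlas   | NULL    
Plan     | Nimbus  | Review  
Refactor | Gamma   | Review  
Document | Gamma   | Refactor
Test     | Gamma   | NULL    
Setup    | Atlas   | Refactor


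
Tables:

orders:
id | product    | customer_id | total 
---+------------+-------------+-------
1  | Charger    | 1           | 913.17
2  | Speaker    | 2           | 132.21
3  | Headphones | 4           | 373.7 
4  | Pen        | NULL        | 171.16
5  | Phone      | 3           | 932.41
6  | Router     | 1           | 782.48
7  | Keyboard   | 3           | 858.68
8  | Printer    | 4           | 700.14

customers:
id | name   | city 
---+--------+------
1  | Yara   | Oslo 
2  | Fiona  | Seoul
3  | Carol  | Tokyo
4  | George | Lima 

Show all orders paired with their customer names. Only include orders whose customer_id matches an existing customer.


INNER JOIN keeps only orders rows whose customer_id matches an id in customers. Walk through each order:
  - order 1 (Charger): customer_id=1 -> matches Yara
  - order 2 (Speaker): customer_id=2 -> matches Fiona
  - order 3 (Headphones): customer_id=4 -> matches George
  - order 4 (Pen): customer_id=NULL, no match -> dropped
  - order 5 (Phone): customer_id=3 -> matches Carol
  - order 6 (Router): customer_id=1 -> matches Yara
  - order 7 (Keyboard): customer_id=3 -> matches Carol
  - order 8 (Printer): customer_id=4 -> matches George
So 1 of 8 rows is dropped.

SQL:
SELECT a.product, b.name AS customer
FROM orders a
INNER JOIN customers b ON a.customer_id = b.id

Result:
product    | customer
-----------+---------
Charger    | Yara    
Speaker    | Fiona   
Headphones | George  
Phone      | Carol   
Router     | Yara    
Keyboard   | Carol   
Printer    | George  


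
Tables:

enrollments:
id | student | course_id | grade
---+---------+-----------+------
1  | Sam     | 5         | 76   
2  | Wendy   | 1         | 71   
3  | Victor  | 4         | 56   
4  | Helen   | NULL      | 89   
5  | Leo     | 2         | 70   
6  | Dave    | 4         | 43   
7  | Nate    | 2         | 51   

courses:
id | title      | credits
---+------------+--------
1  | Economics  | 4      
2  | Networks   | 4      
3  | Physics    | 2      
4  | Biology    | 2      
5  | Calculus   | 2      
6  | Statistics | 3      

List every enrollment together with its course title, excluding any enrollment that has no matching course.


INNER JOIN keeps only enrollments rows whose course_id matches an id in courses. Walk through each enrollment:
  - enrollment 1 (Sam): course_id=5 -> matches Calculus
  - enrollment 2 (Wendy): course_id=1 -> matches Economics
  - enrollment 3 (Victor): course_id=4 -> matches Biology
  - enrollment 4 (Helen): course_id=NULL, no match -> dropped
  - enrollment 5 (Leo): course_id=2 -> matches Networks
  - enrollment 6 (Dave): course_id=4 -> matches Biology
  - enrollment 7 (Nate): course_id=2 -> matches Networks
So 1 of 7 rows is dropped.

SQL:
SELECT a.student, b.title AS course
FROM enrollments a
INNER JOIN courses b ON a.course_id = b.id

Result:
student | course   
--------+----------
Sam     | Calculus 
Wendy   | Economics
Victor  | Biology  
Leo     | Networks 
Dave    | Biology  
Nate    | Networks 


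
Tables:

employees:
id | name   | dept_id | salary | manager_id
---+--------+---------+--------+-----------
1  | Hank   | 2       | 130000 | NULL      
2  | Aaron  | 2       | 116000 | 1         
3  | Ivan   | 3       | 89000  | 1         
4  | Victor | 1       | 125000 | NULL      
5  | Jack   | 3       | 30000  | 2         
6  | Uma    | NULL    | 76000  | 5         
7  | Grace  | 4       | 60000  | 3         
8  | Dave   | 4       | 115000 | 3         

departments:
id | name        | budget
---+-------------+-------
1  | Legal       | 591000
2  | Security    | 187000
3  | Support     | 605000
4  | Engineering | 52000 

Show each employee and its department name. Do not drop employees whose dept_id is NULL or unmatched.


LEFT JOIN keeps every row from employees (the left table); where dept_id has no match in departments, the department columns become NULL. Walk through each employee:
  - employee 1 (Hank): dept_id=2 -> matches Security
  - employee 2 (Aaron): dept_id=2 -> matches Security
  - employee 3 (Ivan): dept_id=3 -> matches Support
  - employee 4 (Victor): dept_id=1 -> matches Legal
  - employee 5 (Jack): dept_id=3 -> matches Support
  - employee 6 (Uma): dept_id=NULL, no match -> kept with NULL
  - employee 7 (Grace): dept_id=4 -> matches Engineering
  - employee 8 (Dave): dept_id=4 -> matches Engineering
All 8 rows appear; 1 has NULL department.

SQL:
SELECT a.name, b.name AS department
FROM employees a
LEFT JOIN departments b ON a.dept_id = b.id

Result:
name   | department 
-------+------------
Hank   | Security   
Aaron  | Security   
Ivan   | Support    
Victor | Legal      
Jack   | Support    
Uma    | NULL       
Grace  | Engineering
Dave   | Engineering


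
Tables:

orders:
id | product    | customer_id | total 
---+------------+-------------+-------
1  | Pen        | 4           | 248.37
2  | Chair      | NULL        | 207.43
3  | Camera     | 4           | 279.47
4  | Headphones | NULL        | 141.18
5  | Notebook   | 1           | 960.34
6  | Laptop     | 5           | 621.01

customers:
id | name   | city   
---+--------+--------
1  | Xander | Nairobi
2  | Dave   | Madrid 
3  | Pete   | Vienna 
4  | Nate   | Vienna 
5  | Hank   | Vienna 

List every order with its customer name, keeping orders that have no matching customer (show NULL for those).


LEFT JOIN keeps every row from orders (the left table); where customer_id has no match in customers, the customer columns become NULL. Walk through each order:
  - order 1 (Pen): customer_id=4 -> matches Nate
  - order 2 (Chair): customer_id=NULL, no match -> kept with NULL
  - order 3 (Camera): customer_id=4 -> matches Nate
  - order 4 (Headphones): customer_id=NULL, no match -> kept with NULL
  - order 5 (Notebook): customer_id=1 -> matches Xander
  - order 6 (Laptop): customer_id=5 -> matches Hank
All 6 rows appear; 2 have NULL customer.

SQL:
SELECT a.product, b.name AS customer
FROM orders a
LEFT JOIN customers b ON a.customer_id = b.id

Result:
product    | customer
-----------+---------
Pen        | Nate    
Chair      | NULL    
Camera     | Nate    
Headphones | NULL    
Notebook   | Xander  
Laptop     | Hank    


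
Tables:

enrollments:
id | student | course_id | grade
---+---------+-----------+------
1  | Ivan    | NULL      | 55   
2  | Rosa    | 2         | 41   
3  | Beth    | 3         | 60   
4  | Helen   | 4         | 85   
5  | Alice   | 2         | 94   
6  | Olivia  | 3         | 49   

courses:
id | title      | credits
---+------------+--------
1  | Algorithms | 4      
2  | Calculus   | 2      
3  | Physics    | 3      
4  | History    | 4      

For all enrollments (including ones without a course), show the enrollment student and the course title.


LEFT JOIN keeps every row from enrollments (the left table); where course_id has no match in courses, the course columns become NULL. Walk through each enrollment:
  - enrollment 1 (Ivan): course_id=NULL, no match -> kept with NULL
  - enrollment 2 (Rosa): course_id=2 -> matches Calculus
  - enrollment 3 (Beth): course_id=3 -> matches Physics
  - enrollment 4 (Helen): course_id=4 -> matches History
  - enrollment 5 (Alice): course_id=2 -> matches Calculus
  - enrollment 6 (Olivia): course_id=3 -> matches Physics
All 6 rows appear; 1 has NULL course.

SQL:
SELECT a.student, b.title AS course
FROM enrollments a
LEFT JOIN courses b ON a.course_id = b.id

Result:
student | course  
--------+---------
Ivan    | NULL    
Rosa    | Calculus
Beth    | Physics 
Helen   | History 
Alice   | Calculus
Olivia  | Physics 


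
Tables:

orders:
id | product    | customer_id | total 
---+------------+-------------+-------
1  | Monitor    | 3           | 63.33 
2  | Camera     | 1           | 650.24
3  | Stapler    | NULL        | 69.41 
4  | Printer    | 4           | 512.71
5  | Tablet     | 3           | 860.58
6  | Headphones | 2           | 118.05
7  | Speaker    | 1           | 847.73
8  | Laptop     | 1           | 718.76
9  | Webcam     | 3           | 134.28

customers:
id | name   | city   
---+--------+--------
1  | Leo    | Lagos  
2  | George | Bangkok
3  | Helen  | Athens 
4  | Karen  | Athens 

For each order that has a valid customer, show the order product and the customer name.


INNER JOIN keeps only orders rows whose customer_id matches an id in customers. Walk through each order:
  - order 1 (Monitor): customer_id=3 -> matches Helen
  - order 2 (Camera): customer_id=1 -> matches Leo
  - order 3 (Stapler): customer_id=NULL, no match -> dropped
  - order 4 (Printer): customer_id=4 -> matches Karen
  - order 5 (Tablet): customer_id=3 -> matches Helen
  - order 6 (Headphones): customer_id=2 -> matches George
  - order 7 (Speaker): customer_id=1 -> matches Leo
  - order 8 (Laptop): customer_id=1 -> matches Leo
  - order 9 (Webcam): customer_id=3 -> matches Helen
So 1 of 9 rows is dropped.

SQL:
SELECT a.product, b.name AS customer
FROM orders a
INNER JOIN customers b ON a.customer_id = b.id

Result:
product    | customer
-----------+---------
Monitor    | Helen   
Camera     | Leo     
Printer    | Karen   
Tablet     | Helen   
Headphones | George  
Speaker    | Leo     
Laptop     | Leo     
Webcam     | Helen   


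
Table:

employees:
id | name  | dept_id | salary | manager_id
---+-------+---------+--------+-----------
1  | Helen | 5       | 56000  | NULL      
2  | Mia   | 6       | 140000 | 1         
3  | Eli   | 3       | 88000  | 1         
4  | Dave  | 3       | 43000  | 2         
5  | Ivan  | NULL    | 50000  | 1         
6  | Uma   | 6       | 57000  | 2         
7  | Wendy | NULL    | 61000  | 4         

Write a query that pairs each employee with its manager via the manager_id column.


This is a self-join: employees is joined to a second copy of itself, matching each row's manager_id to another row's id. Use LEFT JOIN so rows with manager_id=NULL are kept.
  - employee 1 (Helen): manager_id=NULL -> NULL
  - employee 2 (Mia): manager_id=1 -> Helen
  - employee 3 (Eli): manager_id=1 -> Helen
  - employee 4 (Dave): manager_id=2 -> Mia
  - employee 5 (Ivan): manager_id=1 -> Helen
  - employee 6 (Uma): manager_id=2 -> Mia
  - employee 7 (Wendy): manager_id=4 -> Dave

SQL:
SELECT a.name AS item, b.name AS manager
FROM employees a
LEFT JOIN employees b ON a.manager_id = b.id

Result:
item  | manager
------+--------
Helen | NULL   
Mia   | Helen  
Eli   | Helen  
Dave  | Mia    
Ivan  | Helen  
Uma   | Mia    
Wendy | Dave   


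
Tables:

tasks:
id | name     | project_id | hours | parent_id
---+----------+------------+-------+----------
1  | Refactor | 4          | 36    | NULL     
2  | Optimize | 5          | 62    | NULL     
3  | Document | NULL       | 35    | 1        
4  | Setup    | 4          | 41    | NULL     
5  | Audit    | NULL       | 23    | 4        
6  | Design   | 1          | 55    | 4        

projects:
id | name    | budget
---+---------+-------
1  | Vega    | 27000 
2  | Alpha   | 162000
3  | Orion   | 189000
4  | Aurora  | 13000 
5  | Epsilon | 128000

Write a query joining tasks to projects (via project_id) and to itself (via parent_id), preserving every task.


Two LEFT JOINs from the same base table tasks: one to projects via project_id, one to tasks itself via parent_id. Both are LEFT so every task is preserved.
Match against projects:
  - task 1 (Refactor): project_id=4 -> matches Aurora
  - task 2 (Optimize): project_id=5 -> matches Epsilon
  - task 3 (Document): project_id=NULL, no match -> kept with NULL
  - task 4 (Setup): project_id=4 -> matches Aurora
  - task 5 (Audit): project_id=NULL, no match -> kept with NULL
  - task 6 (Design): project_id=1 -> matches Vega
Match against tasks (self):
  - task 1 (Refactor): parent_id=NULL -> NULL
  - task 2 (Optimize): parent_id=NULL -> NULL
  - task 3 (Document): parent_id=1 -> Refactor
  - task 4 (Setup): parent_id=NULL -> NULL
  - task 5 (Audit): parent_id=4 -> Setup
  - task 6 (Design): parent_id=4 -> Setup

SQL:
SELECT a.name, b.name AS project, c.name AS parent
FROM tasks a
LEFT JOIN projects b ON a.project_id = b.id
LEFT JOIN tasks c ON a.parent_id = c.id

Result:
name     | project | parent  
---------+---------+---------
Refactor | Aurora  | NULL    
Optimize | Epsilon | NULL    
Document | NULL    | Refactor
Setup    | Aurora  | NULL    
Audit    | NULL    | Setup   
Design   | Vega    | Setup   


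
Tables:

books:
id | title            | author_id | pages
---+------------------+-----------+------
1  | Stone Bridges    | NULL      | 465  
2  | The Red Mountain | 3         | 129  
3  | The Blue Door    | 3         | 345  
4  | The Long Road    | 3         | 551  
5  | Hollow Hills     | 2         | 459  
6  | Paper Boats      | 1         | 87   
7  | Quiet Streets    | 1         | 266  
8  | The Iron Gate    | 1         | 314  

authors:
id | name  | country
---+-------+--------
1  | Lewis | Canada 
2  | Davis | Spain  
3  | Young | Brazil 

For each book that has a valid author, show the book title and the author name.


INNER JOIN keeps only books rows whose author_id matches an id in authors. Walk through each book:
  - book 1 (Stone Bridges): author_id=NULL, no match -> dropped
  - book 2 (The Red Mountain): author_id=3 -> matches Young
  - book 3 (The Blue Door): author_id=3 -> matches Young
  - book 4 (The Long Road): author_id=3 -> matches Young
  - book 5 (Hollow Hills): author_id=2 -> matches Davis
  - book 6 (Paper Boats): author_id=1 -> matches Lewis
  - book 7 (Quiet Streets): author_id=1 -> matches Lewis
  - book 8 (The Iron Gate): author_id=1 -> matches Lewis
So 1 of 8 rows is dropped.

SQL:
SELECT a.title, b.name AS author
FROM books a
INNER JOIN authors b ON a.author_id = b.id

Result:
title            | author
-----------------+-------
The Red Mountain | Young 
The Blue Door    | Young 
The Long Road    | Young 
Hollow Hills     | Davis 
Paper Boats      | Lewis 
Quiet Streets    | Lewis 
The Iron Gate    | Lewis 


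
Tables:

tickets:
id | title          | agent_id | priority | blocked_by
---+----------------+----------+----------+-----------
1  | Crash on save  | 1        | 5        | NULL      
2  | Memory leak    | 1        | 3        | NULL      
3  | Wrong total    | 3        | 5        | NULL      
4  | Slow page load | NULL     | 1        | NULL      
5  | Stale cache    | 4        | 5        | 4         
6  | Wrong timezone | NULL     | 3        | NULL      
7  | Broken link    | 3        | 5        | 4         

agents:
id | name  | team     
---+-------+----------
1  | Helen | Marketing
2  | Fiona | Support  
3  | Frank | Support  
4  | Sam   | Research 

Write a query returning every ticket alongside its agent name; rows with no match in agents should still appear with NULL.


LEFT JOIN keeps every row from tickets (the left table); where agent_id has no match in agents, the agent columns become NULL. Walk through each ticket:
  - ticket 1 (Crash on save): agent_id=1 -> matches Helen
  - ticket 2 (Memory leak): agent_id=1 -> matches Helen
  - ticket 3 (Wrong total): agent_id=3 -> matches Frank
  - ticket 4 (Slow page load): agent_id=NULL, no match -> kept with NULL
  - ticket 5 (Stale cache): agent_id=4 -> matches Sam
  - ticket 6 (Wrong timezone): agent_id=NULL, no match -> kept with NULL
  - ticket 7 (Broken link): agent_id=3 -> matches Frank
All 7 rows appear; 2 have NULL agent.

SQL:
SELECT a.title, b.name AS agent
FROM tickets a
LEFT JOIN agents b ON a.agent_id = b.id

Result:
title          | agent
---------------+------
Crash on save  | Helen
Memory leak    | Helen
Wrong total    | Frank
Slow page load | NULL 
Stale cache    | Sam  
Wrong timezone | NULL 
Broken link    | Frank
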